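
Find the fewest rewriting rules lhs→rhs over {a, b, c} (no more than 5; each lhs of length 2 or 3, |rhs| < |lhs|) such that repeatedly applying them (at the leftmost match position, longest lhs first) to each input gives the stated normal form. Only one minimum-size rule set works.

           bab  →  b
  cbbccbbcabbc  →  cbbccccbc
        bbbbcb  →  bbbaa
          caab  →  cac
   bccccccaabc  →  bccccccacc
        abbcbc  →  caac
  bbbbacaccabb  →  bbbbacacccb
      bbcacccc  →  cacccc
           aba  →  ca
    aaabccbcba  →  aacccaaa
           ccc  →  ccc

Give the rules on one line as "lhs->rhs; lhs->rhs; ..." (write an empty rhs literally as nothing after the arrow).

ab->c; bab->b; bca->ca; bcb->aa

  | bab => b
  | cbbccbbcabbc => cbbccbcabbc => cbbcccabbc => cbbccccbc
  | bbbbcb => bbbaa
  | caab => cac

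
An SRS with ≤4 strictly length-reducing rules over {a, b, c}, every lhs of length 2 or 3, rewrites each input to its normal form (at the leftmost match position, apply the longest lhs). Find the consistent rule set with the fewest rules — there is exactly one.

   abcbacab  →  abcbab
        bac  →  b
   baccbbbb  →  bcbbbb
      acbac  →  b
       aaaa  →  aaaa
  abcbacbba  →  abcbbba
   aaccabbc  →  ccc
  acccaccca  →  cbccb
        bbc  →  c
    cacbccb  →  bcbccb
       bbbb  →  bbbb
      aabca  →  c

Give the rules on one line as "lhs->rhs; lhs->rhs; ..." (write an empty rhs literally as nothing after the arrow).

abb->cc; ac->; bbc->c; ca->b

  | abcbacab => abcbab
  | bac => b
  | baccbbbb => bcbbbb
  | acbac => bac => b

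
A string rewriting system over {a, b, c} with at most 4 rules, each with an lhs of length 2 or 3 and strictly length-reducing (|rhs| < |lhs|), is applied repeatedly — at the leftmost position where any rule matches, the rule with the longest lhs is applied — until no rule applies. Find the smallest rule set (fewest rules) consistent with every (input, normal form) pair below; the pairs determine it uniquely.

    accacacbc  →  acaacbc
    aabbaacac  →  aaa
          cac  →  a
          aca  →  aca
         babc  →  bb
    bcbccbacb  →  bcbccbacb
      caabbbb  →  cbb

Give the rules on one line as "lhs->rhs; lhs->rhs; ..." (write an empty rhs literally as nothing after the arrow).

ab->; abc->b; cac->a

  | accacacbc => acaacbc
  | aabbaacac => abaacac => aacac => aaa
  | cac => a
  | aca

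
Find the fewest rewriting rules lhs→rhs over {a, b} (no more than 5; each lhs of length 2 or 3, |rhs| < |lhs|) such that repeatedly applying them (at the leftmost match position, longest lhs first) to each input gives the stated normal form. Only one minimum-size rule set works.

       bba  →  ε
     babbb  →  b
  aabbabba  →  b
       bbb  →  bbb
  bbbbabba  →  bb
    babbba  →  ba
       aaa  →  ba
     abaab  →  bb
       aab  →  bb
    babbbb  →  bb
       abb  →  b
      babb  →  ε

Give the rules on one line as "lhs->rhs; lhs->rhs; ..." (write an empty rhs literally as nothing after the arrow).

  | bba => ε
  | babbb => abb => b
  | aabbabba => bbbabba => bbba => b
  | bbb

aa->b; ab->; bab->a; bba->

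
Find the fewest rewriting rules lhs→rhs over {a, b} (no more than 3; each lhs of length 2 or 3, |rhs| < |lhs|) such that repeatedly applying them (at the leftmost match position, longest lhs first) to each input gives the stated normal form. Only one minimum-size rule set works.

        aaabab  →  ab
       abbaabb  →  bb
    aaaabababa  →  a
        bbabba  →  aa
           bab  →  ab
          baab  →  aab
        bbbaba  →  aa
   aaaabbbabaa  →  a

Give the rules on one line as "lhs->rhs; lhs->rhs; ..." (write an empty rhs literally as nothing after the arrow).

aaa->; ba->a

  | aaabab => bab => ab
  | abbaabb => abaabb => aaabb => bb
  | aaaabababa => abababa => aababa => aaaba => ba => a
  | bbabba => babba => abba => aba => aa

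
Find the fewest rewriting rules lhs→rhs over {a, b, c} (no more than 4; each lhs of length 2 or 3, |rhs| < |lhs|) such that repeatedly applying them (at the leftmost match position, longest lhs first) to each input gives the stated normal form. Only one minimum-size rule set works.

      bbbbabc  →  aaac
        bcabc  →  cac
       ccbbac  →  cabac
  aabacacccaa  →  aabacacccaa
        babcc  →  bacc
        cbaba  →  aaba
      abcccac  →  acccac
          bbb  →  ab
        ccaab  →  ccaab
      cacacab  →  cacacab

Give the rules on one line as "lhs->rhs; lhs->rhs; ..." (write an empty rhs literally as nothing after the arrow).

  | bbbbabc => abbabc => aaabc => aaac
  | bcabc => cabc => cac
  | ccbbac => cabac
  | aabacacccaa

bb->a; bc->c; cb->a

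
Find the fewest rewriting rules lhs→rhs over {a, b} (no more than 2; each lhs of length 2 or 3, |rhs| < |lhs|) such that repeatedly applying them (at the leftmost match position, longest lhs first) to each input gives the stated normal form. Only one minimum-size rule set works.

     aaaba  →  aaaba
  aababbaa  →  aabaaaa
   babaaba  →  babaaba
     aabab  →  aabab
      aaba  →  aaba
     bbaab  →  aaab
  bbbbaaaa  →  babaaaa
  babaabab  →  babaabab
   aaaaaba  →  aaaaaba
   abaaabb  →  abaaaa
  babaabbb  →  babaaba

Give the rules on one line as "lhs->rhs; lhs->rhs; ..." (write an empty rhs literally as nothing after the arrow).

bb->a; bbb->ba

  | aaaba
  | aababbaa => aabaaaa
  | babaaba
  | aabab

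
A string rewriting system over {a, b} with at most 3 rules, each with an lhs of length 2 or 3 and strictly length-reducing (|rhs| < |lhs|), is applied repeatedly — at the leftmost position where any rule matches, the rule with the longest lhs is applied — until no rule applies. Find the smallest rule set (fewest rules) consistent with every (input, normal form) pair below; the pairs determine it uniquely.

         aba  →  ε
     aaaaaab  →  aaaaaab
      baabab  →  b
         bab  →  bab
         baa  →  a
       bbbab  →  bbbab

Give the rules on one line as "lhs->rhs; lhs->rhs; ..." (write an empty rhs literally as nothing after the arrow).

aba->; baa->a

  | aba => ε
  | aaaaaab
  | baabab => abab => b
  | bab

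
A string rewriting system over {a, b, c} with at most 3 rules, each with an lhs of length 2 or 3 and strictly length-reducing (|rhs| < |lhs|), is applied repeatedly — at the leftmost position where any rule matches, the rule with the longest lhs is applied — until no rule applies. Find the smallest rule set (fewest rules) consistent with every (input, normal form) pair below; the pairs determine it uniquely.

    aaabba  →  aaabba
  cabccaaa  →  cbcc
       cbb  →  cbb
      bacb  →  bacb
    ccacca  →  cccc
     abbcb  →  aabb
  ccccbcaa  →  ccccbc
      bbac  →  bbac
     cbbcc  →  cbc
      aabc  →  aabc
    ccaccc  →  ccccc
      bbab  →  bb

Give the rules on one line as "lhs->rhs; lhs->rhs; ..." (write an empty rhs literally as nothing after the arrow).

bab->b; bbc->ab; ca->c

  | aaabba
  | cabccaaa => cbccaaa => cbccaa => cbcca => cbcc
  | cbb
  | bacb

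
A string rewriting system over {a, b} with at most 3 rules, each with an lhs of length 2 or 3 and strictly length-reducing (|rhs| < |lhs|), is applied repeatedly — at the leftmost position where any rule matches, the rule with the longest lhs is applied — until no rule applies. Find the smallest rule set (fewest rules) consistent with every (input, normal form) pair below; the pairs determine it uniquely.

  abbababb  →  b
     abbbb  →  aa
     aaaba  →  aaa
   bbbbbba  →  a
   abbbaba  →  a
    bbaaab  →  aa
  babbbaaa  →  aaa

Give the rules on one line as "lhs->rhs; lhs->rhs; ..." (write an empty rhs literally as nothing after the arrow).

  | abbababb => bababb => ababb => abb => b
  | abbbb => bbb => aa
  | aaaba => aaa
  | bbbbbba => aabbba => abba => ba => a

ab->; ba->a; bbb->aa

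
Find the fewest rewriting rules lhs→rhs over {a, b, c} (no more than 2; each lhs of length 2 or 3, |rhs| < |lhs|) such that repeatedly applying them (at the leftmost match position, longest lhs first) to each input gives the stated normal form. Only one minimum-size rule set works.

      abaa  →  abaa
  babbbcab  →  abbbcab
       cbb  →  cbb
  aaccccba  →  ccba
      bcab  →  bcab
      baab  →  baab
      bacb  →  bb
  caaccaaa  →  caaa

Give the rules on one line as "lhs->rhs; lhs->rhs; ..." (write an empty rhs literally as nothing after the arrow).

ac->; bab->ab

  | abaa
  | babbbcab => abbbcab
  | cbb
  | aaccccba => acccba => ccba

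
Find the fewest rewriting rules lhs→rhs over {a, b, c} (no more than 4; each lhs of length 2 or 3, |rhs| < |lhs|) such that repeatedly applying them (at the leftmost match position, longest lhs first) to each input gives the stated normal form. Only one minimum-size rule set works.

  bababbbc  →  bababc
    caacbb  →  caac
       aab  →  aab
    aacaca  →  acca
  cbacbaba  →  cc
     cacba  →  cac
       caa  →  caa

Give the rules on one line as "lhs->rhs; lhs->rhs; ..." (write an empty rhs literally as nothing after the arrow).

aca->c; bb->; cba->c

  | bababbbc => bababc
  | caacbb => caac
  | aab
  | aacaca => acca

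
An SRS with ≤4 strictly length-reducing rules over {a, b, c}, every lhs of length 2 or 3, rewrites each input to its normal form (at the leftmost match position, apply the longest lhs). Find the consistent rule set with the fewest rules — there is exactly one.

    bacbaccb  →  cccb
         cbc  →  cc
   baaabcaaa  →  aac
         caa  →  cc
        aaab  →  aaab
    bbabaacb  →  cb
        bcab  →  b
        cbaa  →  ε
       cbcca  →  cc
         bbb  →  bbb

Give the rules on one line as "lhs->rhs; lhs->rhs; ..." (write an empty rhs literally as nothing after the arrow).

  | bacbaccb => cbaccb => cccb
  | cbc => cc
  | baaabcaaa => aabcaaa => aacaaa => aacca => aac
  | caa => cc

ba->; bc->c; ca->; caa->cc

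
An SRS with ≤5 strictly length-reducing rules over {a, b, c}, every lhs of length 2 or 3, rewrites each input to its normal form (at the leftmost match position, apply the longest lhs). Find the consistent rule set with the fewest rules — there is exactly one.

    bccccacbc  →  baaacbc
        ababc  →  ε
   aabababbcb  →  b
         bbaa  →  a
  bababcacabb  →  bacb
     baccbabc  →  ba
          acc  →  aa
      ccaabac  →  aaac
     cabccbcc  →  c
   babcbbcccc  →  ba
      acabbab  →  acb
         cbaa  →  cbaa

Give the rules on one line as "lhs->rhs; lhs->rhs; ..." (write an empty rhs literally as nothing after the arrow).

ab->; abc->; bba->; cc->a

  | bccccacbc => baccacbc => baaacbc
  | ababc => abc => ε
  | aabababbcb => aababbcb => aabbcb => abcb => b
  | bbaa => a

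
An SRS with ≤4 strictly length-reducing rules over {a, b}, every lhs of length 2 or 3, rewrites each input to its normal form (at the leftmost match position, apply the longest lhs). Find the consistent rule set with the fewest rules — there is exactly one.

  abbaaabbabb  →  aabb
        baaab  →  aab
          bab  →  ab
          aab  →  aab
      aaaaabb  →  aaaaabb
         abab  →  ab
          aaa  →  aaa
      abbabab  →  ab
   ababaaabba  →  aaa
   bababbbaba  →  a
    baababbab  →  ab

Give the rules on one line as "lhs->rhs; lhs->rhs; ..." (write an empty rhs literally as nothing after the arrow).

aba->a; ba->a; baa->a

  | abbaaabbabb => abaabbabb => aabbabb => aababb => aabb
  | baaab => aab
  | bab => ab
  | aab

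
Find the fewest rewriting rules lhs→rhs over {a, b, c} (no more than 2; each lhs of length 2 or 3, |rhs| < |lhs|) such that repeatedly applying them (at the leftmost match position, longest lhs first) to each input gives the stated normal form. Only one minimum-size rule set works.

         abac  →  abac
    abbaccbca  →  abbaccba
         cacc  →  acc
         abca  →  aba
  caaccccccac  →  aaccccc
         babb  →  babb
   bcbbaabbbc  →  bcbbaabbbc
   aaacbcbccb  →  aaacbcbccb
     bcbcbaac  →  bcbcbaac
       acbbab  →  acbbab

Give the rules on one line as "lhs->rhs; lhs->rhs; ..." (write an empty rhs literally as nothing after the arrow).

  | abac
  | abbaccbca => abbaccba
  | cacc => acc
  | abca => aba

ca->a; cca->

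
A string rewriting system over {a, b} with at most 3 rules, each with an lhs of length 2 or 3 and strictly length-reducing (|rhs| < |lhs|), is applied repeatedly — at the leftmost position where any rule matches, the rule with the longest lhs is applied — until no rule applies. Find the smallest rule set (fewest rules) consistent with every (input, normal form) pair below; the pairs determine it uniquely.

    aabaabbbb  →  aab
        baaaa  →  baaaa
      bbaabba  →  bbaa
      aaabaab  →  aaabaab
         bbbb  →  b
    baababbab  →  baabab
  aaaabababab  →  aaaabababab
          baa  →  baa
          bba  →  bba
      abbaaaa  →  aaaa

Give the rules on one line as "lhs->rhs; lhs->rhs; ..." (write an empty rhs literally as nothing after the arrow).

abb->; bbb->

  | aabaabbbb => aababb => aab
  | baaaa
  | bbaabba => bbaa
  | aaabaab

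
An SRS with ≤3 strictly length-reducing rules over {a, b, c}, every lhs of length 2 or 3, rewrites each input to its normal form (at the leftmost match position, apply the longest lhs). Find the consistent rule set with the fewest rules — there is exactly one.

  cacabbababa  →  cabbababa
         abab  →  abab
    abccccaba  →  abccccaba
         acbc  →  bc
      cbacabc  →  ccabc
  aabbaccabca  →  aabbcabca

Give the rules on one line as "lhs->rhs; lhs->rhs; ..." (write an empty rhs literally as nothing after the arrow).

  | cacabbababa => cabbababa
  | abab
  | abccccaba
  | acbc => bc

ac->; cba->c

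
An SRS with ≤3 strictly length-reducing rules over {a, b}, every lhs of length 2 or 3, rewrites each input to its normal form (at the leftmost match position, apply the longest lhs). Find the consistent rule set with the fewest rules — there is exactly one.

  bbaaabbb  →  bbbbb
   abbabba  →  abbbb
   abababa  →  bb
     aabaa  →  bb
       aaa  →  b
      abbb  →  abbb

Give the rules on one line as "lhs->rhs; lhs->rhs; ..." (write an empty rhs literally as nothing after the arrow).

  | bbaaabbb => bbaabbb => bbabbb => bbbbb
  | abbabba => abbbba => abbbb
  | abababa => baba => bba => bb
  | aabaa => bbaa => bba => bb

aa->b; aba->; ba->b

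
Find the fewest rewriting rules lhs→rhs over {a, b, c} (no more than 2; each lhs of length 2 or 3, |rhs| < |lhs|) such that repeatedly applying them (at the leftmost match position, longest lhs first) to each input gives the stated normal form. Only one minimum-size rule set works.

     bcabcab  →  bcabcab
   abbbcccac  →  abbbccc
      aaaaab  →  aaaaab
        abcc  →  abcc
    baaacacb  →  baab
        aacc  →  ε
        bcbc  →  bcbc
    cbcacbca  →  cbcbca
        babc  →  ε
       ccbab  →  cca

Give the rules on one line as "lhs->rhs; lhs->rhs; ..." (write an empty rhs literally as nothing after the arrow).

  | bcabcab
  | abbbcccac => abbbccc
  | aaaaab
  | abcc

ac->; bab->a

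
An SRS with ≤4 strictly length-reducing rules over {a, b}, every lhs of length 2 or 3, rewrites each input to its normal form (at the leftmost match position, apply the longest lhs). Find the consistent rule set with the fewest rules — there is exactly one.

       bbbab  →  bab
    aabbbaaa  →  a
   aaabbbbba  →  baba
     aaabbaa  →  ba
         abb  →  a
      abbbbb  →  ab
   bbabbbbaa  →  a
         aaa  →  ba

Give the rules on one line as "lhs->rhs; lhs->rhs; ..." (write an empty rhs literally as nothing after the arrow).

  | bbbab => bab
  | aabbbaaa => bbbbaaa => bbaaa => abaa => abb => a
  | aaabbbbba => babbbbba => babbba => baba
  | aaabbaa => babbaa => baaba => bbba => ba

aa->b; bb->; bba->ab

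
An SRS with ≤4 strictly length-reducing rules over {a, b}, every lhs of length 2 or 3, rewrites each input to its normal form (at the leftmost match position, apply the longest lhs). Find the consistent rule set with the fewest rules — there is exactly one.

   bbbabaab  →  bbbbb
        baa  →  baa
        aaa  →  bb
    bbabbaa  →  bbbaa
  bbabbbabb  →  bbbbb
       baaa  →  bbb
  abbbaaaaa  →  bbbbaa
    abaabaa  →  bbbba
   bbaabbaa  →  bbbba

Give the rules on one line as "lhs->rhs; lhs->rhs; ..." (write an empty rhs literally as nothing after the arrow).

aaa->bb; ab->; aba->bb

  | bbbabaab => bbbbbab => bbbbb
  | baa
  | aaa => bb
  | bbabbaa => bbbaa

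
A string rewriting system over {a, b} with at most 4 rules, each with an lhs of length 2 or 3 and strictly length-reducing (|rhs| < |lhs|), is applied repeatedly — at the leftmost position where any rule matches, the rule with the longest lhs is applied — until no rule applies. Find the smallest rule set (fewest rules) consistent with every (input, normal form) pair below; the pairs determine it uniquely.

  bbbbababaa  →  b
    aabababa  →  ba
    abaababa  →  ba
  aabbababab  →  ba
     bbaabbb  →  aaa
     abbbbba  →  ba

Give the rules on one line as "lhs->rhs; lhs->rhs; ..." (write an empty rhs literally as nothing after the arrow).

ab->a; aba->ba; baa->b; bb->a

  | bbbbababaa => abbababaa => abababaa => bababaa => bbabaa => aabaa => abaa => baa => b
  | aabababa => abababa => bababa => bbaba => aaba => aba => ba
  | abaababa => baababa => bbaba => aaba => aba => ba
  | aabbababab => aabababab => abababab => bababab => bbabab => aabab => abab => bab => ba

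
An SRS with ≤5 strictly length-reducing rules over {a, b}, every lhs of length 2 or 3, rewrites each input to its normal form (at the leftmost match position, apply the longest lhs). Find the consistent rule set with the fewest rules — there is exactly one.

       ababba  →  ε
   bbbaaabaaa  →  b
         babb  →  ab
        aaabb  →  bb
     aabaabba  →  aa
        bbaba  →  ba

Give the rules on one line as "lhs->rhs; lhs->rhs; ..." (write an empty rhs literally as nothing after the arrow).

aaa->; aba->; bab->a; bba->

  | ababba => bba => ε
  | bbbaaabaaa => baabaaa => baaa => b
  | babb => ab
  | aaabb => bb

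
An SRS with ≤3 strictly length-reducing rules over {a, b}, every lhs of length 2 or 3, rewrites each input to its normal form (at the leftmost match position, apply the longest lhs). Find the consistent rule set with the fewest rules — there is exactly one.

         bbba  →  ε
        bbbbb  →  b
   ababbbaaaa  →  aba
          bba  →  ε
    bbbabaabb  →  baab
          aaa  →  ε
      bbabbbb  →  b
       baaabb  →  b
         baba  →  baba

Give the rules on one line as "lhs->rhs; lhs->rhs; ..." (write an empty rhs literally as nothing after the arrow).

  | bbba => bba => ε
  | bbbbb => bbbb => bbb => bb => b
  | ababbbaaaa => ababbaaaa => abaaaa => aba
  | bba => ε

aaa->; bb->b; bba->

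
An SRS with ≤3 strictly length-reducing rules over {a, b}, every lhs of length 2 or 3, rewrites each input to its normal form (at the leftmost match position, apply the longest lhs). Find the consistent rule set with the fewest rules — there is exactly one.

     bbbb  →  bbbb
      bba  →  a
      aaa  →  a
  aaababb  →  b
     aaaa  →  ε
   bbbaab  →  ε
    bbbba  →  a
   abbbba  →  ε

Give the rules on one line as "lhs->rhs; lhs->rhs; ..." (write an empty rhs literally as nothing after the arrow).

  | bbbb
  | bba => ba => a
  | aaa => a
  | aaababb => ababb => aabb => b

aa->; aab->; ba->a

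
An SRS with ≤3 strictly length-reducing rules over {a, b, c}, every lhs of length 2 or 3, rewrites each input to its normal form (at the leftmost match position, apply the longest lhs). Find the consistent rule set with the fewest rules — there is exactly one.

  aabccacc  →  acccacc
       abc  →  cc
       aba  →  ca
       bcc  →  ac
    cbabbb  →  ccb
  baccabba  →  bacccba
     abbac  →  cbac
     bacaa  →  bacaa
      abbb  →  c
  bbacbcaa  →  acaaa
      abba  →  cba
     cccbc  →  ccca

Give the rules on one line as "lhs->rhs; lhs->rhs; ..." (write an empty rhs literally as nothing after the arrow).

  | aabccacc => acccacc
  | abc => cc
  | aba => ca
  | bcc => ac

ab->c; bb->; bc->a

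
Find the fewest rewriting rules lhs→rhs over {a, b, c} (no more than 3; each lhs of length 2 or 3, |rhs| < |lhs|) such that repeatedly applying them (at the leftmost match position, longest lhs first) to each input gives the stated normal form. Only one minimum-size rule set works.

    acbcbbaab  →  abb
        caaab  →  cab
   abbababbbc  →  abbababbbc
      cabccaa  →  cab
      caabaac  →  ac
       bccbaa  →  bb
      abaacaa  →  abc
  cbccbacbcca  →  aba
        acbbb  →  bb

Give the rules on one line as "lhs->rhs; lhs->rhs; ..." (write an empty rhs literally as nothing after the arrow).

  | acbcbbaab => aacbbaab => cbbaab => abaab => abb
  | caaab => cab
  | abbababbbc
  | cabccaa => cabaa => cab

aa->; cb->a; cc->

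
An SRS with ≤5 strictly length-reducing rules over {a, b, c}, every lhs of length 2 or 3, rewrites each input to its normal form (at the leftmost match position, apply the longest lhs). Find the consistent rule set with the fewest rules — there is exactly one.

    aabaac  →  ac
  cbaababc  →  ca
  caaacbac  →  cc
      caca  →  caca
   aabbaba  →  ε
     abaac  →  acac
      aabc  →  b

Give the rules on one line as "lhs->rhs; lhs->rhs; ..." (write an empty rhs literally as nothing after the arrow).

  | aabaac => bbaac => bcac => ac
  | cbaababc => baababc => cababc => cacbc => cabc => ca
  | caaacbac => cbacbac => bacbac => ccbac => cbac => bac => cc
  | caca

aa->b; ba->c; bc->; cb->b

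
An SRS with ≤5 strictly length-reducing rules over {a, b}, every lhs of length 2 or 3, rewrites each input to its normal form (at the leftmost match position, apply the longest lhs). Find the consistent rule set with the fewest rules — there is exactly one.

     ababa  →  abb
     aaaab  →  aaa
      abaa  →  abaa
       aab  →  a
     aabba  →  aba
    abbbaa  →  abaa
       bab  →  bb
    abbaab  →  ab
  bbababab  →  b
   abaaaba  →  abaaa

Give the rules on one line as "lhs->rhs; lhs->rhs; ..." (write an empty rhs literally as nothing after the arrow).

  | ababa => abba => abb
  | aaaab => aaa
  | abaa
  | aab => a

aab->a; bab->bb; bba->bb; bbb->b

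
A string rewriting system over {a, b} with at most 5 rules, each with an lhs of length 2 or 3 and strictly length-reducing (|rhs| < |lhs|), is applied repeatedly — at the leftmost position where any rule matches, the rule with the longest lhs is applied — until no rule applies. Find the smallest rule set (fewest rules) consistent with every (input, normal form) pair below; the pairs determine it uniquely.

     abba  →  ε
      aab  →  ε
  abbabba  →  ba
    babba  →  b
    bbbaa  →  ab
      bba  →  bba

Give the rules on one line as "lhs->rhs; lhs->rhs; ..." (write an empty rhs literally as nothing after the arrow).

aa->; aab->; abb->a; bbb->ab

  | abba => aa => ε
  | aab => ε
  | abbabba => aabba => ba
  | babba => baa => b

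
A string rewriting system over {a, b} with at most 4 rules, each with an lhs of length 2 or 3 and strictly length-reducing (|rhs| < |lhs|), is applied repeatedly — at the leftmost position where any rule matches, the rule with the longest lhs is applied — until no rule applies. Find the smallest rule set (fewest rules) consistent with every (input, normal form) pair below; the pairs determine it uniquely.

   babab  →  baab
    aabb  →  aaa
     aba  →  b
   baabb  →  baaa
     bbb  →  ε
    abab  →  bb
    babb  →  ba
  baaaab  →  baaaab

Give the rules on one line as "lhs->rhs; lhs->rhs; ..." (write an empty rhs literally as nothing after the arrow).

aba->b; abb->aa; bab->ba; bbb->

  | babab => baab
  | aabb => aaa
  | aba => b
  | baabb => baaa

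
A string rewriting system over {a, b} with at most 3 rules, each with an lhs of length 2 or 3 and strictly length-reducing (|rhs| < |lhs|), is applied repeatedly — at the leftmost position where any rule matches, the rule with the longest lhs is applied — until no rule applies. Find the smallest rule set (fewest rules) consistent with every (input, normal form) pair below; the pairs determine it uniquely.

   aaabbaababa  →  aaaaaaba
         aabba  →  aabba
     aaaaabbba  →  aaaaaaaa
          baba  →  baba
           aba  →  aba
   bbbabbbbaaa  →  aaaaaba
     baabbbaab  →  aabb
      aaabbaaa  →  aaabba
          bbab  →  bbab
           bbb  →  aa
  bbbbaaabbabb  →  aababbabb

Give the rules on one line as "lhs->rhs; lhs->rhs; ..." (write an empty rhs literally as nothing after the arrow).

  | aaabbaababa => aaabbbaba => aaaaaaba
  | aabba
  | aaaaabbba => aaaaaaaa
  | baba

baa->b; bbb->aa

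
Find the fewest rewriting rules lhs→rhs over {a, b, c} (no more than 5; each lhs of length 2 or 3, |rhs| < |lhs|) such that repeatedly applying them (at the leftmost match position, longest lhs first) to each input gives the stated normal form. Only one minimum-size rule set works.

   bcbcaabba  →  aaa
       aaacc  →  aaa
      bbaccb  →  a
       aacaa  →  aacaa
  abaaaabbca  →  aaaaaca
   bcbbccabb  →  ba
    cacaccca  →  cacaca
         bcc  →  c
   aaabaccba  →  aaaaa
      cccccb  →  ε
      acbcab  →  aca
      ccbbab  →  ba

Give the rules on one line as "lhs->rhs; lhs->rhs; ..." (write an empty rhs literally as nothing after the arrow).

  | bcbcaabba => bcaabba => aabba => aaba => aaa
  | aaacc => aaab => aaa
  | bbaccb => accb => abb => ab => a
  | aacaa

ab->a; bb->; bc->; cc->b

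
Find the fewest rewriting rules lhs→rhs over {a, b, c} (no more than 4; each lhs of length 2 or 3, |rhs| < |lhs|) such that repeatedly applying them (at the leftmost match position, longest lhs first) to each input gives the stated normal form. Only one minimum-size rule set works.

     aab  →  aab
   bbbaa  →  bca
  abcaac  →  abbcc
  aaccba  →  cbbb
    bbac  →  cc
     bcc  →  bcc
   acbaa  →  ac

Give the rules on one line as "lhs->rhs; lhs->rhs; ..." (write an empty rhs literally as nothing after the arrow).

  | aab
  | bbbaa => bca
  | abcaac => abbcc
  | aaccba => cbcba => cbbb

aac->cb; bba->c; caa->bc; cba->bb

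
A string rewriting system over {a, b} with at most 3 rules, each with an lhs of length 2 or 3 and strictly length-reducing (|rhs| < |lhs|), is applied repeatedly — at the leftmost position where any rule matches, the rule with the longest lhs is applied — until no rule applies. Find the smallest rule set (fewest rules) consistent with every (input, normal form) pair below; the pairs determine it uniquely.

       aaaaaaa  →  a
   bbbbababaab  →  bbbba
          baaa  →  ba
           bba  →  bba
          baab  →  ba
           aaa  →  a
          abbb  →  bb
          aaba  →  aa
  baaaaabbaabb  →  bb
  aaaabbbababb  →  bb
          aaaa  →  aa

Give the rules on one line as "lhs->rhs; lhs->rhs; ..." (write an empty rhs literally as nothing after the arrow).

  | aaaaaaa => aaaaa => aaa => a
  | bbbbababaab => bbbbabaab => bbbbaab => bbbba
  | baaa => ba
  | bba

aaa->a; ab->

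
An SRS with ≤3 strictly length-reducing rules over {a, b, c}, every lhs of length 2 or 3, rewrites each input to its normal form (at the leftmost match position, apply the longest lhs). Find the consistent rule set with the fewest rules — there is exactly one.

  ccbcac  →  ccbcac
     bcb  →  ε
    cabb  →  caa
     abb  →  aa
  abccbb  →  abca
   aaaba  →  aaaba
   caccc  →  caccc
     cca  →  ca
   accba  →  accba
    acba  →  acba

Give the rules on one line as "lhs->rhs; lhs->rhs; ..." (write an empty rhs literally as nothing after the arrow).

bb->a; bcb->; cca->ca

  | ccbcac
  | bcb => ε
  | cabb => caa
  | abb => aa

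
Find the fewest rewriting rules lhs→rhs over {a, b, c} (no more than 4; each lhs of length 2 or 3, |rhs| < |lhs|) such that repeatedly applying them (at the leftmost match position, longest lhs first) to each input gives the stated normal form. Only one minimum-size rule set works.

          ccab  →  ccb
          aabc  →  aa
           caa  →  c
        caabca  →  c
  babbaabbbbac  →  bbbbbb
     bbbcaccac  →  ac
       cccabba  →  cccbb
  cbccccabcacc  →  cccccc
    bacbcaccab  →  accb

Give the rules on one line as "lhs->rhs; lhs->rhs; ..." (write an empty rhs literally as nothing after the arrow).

ba->b; bc->; ca->c

  | ccab => ccb
  | aabc => aa
  | caa => ca => c
  | caabca => cabca => cbca => ca => c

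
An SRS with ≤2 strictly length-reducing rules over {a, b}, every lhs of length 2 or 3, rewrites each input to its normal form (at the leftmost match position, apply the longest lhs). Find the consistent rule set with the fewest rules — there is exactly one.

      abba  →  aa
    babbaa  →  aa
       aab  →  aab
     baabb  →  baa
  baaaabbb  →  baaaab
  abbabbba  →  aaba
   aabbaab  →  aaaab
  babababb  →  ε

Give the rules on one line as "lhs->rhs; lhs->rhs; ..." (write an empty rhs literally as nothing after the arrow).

bab->b; bb->

  | abba => aa
  | babbaa => bbaa => aa
  | aab
  | baabb => baa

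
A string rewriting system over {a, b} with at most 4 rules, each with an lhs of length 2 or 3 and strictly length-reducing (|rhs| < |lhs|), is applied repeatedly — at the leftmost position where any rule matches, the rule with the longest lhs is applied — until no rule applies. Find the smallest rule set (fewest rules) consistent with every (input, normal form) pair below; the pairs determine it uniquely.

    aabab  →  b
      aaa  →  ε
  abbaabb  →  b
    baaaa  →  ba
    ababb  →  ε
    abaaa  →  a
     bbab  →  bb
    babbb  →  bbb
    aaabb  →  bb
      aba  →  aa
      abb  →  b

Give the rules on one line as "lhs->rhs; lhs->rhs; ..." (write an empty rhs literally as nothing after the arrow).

aaa->; ab->; aba->aa

  | aabab => aaab => b
  | aaa => ε
  | abbaabb => baabb => bab => b
  | baaaa => ba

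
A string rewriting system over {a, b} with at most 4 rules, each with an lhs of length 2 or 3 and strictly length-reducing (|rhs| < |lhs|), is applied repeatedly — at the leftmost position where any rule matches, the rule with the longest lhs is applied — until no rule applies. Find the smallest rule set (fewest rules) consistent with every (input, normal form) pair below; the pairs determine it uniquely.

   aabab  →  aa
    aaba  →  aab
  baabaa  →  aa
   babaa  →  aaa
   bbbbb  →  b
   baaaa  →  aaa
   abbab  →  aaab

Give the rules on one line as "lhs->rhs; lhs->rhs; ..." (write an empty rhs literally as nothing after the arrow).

  | aabab => aabb => aa
  | aaba => aab
  | baabaa => abaa => aa
  | babaa => bbaa => aaa

ba->b; baa->a; bb->; bba->aa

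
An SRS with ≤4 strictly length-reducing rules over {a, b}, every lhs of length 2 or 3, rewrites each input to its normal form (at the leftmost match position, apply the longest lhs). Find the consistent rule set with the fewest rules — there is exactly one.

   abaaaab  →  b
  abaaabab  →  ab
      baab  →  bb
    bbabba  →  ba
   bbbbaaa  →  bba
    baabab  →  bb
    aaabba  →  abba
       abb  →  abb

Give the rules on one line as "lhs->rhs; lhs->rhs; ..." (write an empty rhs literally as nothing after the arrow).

aa->; aba->a; bab->b; bbb->b

  | abaaaab => aaaab => aab => b
  | abaaabab => aaabab => abab => ab
  | baab => bb
  | bbabba => bbba => ba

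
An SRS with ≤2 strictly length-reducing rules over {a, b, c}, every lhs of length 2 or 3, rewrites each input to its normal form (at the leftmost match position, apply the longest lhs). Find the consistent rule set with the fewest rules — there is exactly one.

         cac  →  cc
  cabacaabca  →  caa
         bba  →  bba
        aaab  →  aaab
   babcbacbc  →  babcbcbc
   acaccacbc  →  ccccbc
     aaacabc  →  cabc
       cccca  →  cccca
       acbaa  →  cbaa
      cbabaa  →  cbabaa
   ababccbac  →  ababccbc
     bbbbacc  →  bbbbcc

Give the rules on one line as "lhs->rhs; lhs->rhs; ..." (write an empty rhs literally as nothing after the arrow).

  | cac => cc
  | cabacaabca => cabcaabca => caabca => caa
  | bba
  | aaab

ac->c; bca->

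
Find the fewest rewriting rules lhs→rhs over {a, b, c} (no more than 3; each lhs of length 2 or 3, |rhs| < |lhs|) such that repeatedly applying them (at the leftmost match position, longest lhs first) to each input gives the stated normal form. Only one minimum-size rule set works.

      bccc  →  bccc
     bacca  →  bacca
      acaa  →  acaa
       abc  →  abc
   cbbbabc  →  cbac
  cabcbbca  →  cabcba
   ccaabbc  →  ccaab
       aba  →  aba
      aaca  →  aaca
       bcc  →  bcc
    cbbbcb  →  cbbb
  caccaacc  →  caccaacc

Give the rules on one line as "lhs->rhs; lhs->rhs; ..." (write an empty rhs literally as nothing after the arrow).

bab->ca; bbc->b

  | bccc
  | bacca
  | acaa
  | abc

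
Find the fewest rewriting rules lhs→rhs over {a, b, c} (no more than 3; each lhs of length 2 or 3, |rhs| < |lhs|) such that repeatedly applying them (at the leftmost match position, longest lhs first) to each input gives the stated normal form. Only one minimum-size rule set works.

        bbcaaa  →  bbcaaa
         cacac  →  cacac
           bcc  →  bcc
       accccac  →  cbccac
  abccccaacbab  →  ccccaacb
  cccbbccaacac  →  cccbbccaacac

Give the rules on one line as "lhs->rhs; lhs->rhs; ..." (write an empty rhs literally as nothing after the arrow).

  | bbcaaa
  | cacac
  | bcc
  | accccac => cbccac

ab->; acc->cb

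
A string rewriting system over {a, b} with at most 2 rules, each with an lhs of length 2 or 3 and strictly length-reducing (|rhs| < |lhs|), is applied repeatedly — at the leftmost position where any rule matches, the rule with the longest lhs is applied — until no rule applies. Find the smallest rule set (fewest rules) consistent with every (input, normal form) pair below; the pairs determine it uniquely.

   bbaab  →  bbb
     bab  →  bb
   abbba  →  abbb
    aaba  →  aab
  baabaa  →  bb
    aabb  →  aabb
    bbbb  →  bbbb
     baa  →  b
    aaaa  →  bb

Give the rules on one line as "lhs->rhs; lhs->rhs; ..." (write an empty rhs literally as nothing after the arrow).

  | bbaab => bbab => bbb
  | bab => bb
  | abbba => abbb
  | aaba => aab

aaa->bb; ba->b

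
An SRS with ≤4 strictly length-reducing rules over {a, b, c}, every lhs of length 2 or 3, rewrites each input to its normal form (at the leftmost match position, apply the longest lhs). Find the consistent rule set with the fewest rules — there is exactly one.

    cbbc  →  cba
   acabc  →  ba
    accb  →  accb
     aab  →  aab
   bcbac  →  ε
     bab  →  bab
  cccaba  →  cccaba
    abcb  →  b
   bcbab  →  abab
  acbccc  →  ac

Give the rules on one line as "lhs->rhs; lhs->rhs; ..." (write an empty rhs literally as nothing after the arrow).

  | cbbc => cba
  | acabc => bbc => ba
  | accb
  | aab

abc->; aca->b; bac->bc; bc->a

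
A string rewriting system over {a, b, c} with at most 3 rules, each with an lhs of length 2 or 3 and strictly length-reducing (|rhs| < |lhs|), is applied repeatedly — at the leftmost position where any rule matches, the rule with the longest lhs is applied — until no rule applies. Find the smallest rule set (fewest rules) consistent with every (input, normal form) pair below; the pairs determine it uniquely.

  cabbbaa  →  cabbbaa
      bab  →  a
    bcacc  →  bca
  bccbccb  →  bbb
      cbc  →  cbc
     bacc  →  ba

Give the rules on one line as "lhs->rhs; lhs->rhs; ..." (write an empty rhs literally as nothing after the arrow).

  | cabbbaa
  | bab => a
  | bcacc => bca
  | bccbccb => bbccb => bbb

bab->a; cc->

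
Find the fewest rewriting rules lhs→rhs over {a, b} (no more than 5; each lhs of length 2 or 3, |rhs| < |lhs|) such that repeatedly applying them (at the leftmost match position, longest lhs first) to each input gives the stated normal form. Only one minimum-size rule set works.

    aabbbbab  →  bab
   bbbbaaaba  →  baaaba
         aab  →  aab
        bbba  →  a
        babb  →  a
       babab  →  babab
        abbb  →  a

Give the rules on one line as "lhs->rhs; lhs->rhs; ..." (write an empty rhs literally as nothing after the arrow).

  | aabbbbab => abbbab => bbab => bab
  | bbbbaaaba => baaaba
  | aab
  | bbba => a

abb->b; bb->a; bba->ba; bbb->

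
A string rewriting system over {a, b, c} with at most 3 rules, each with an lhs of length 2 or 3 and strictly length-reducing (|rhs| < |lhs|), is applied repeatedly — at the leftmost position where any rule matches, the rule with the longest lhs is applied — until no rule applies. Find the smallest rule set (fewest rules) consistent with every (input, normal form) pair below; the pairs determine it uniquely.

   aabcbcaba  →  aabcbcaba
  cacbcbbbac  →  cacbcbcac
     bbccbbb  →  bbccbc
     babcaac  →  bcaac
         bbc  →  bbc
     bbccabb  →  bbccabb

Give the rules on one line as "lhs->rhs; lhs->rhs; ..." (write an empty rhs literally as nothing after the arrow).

  | aabcbcaba
  | cacbcbbbac => cacbcbcac
  | bbccbbb => bbccbc
  | babcaac => bcaac

bab->b; bbb->bc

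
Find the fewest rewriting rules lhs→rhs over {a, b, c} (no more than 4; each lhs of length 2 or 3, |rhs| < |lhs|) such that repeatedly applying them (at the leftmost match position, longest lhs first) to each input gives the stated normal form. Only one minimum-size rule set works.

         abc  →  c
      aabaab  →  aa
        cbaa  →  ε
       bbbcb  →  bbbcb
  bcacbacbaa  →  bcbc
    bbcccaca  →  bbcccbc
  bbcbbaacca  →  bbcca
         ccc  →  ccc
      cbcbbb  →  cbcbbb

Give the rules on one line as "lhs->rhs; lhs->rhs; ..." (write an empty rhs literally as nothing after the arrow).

ab->; aca->bc; ba->a; caa->

  | abc => c
  | aabaab => aaab => aa
  | cbaa => caa => ε
  | bbbcb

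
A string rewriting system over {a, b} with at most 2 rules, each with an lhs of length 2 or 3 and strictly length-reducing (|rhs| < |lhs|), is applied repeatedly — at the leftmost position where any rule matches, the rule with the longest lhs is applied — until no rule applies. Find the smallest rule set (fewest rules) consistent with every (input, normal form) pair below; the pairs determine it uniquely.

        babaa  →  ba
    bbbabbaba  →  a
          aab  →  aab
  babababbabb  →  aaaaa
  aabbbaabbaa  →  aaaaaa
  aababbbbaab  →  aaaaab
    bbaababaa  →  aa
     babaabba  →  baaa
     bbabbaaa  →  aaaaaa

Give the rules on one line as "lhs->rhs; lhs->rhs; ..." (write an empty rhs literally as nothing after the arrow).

aba->; bb->a

  | babaa => ba
  | bbbabbaba => ababbaba => bbaba => aaba => a
  | aab
  | babababbabb => bbabbabb => aabbabb => aaaabb => aaaaa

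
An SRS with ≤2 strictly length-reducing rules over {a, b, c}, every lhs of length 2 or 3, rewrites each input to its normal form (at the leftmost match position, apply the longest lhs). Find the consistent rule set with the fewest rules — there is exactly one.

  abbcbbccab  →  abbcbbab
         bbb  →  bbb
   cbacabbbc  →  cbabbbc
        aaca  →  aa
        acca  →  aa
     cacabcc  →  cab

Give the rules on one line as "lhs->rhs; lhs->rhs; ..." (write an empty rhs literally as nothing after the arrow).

aca->a; cc->

  | abbcbbccab => abbcbbab
  | bbb
  | cbacabbbc => cbabbbc
  | aaca => aa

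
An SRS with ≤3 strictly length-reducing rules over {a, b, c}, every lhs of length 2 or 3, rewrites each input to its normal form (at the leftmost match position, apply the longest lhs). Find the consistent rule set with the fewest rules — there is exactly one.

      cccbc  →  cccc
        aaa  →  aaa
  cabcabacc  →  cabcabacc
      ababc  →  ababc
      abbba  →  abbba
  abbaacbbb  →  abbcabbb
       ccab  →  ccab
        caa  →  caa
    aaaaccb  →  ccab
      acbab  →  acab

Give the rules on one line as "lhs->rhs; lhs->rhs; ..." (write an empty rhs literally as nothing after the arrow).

aac->ca; cb->c

  | cccbc => cccc
  | aaa
  | cabcabacc
  | ababc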